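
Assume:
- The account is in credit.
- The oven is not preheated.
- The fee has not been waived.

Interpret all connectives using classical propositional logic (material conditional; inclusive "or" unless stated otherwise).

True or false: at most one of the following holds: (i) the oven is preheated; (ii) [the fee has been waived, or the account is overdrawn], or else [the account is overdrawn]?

Let Q = "the oven is preheated" (F), R = "the fee has been waived" (F), P = "the account is overdrawn" (F).
Formalization: Q ↑ ((R ∨ P) ∨ P)

R ∨ P = F ∨ F = F
(R ∨ P) ∨ P = F ∨ F = F
Q ↑ ((R ∨ P) ∨ P) = F ↑ F = T

True.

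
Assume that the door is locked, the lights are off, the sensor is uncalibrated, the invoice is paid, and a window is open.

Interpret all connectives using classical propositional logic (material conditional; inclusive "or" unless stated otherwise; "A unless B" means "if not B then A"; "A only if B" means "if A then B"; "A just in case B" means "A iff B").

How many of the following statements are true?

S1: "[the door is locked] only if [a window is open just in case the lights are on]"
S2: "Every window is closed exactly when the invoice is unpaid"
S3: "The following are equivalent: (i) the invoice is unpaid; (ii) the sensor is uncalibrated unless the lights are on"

Let D = "the door is locked" (True), G = "a window is open" (True), Q = "the lights are on" (False), P = "the invoice is paid" (True), L = "the sensor is calibrated" (False).

S1: This is D -> (G iff Q).

G iff Q = True iff False = False
D -> (G iff Q) = True -> False = False
So S1 is false.

S2: Formalization: not G iff not P

not G = not True = False
not P = not True = False
not G iff not P = False iff False = True
So S2 is true.

S3: In symbols: not P iff (not L or Q)

not P = not True = False
not L = not False = True
not L or Q = True or False = True
not P iff (not L or Q) = False iff True = False
Thus S3 is false.

1 of the 3 statements is true (S2).

1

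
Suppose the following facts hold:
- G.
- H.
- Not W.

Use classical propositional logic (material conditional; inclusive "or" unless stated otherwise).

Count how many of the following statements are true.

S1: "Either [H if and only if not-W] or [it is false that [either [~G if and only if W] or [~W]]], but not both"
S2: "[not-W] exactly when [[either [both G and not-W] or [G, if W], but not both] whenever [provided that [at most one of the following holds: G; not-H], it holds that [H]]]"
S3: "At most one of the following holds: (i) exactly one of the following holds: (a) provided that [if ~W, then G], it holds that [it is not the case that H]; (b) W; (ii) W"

2

S1: In symbols: (H iff not W) xor not ((not G iff W) or not W)

not W = not False = True
H iff not W = True iff True = True
not G = not True = False
not G iff W = False iff False = True
not W = not False = True
(not G iff W) or not W = True or True = True
not ((not G iff W) or not W) = not True = False
(H iff not W) xor not ((not G iff W) or not W) = True xor False = True
So S1 is true.

S2: In symbols: not W iff (((G nand not H) -> H) -> ((G and not W) xor (W -> G)))

not W = not False = True
not H = not True = False
G nand not H = True nand False = True
(G nand not H) -> H = True -> True = True
not W = not False = True
G and not W = True and True = True
W -> G = False -> True = True
(G and not W) xor (W -> G) = True xor True = False
((G nand not H) -> H) -> ((G and not W) xor (W -> G)) = True -> False = False
not W iff (((G nand not H) -> H) -> ((G and not W) xor (W -> G))) = True iff False = False
Hence S2 is false.

S3: Parsed as (((not W -> G) -> not H) xor W) nand W

not W = not False = True
not W -> G = True -> True = True
not H = not True = False
(not W -> G) -> not H = True -> False = False
((not W -> G) -> not H) xor W = False xor False = False
(((not W -> G) -> not H) xor W) nand W = False nand False = True
So S3 is true.

2 of the 3 statements are true.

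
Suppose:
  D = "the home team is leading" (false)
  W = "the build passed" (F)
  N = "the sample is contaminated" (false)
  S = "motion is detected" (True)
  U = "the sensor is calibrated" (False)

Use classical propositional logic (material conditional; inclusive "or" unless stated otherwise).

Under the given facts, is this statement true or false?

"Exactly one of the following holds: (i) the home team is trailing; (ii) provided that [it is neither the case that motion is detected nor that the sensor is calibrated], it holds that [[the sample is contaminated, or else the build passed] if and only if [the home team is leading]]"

False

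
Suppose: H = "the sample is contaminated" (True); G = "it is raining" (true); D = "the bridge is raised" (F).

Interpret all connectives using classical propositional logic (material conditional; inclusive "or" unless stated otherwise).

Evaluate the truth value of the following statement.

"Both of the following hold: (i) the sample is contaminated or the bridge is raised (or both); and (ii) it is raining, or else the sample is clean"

This is (H or D) and (G or not H).

H or D = True or False = True
not H = not True = False
G or not H = True or False = True
(H or D) and (G or not H) = True and True = True

true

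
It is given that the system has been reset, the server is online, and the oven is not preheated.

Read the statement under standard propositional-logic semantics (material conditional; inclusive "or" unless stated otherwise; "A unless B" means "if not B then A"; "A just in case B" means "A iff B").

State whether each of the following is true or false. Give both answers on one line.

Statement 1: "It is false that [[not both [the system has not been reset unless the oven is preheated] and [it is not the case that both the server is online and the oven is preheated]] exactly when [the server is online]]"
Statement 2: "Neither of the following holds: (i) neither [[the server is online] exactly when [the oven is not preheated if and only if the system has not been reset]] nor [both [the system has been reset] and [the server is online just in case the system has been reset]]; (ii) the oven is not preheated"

Statement 1 false / Statement 2 false

Let P = "the system has been reset" (T), R = "the oven is preheated" (F), Q = "the server is online" (T).

Statement 1: This is ¬(((¬P ∨ R) ↑ (Q ↑ R)) ↔ Q).

¬P = ¬T = F
¬P ∨ R = F ∨ F = F
Q ↑ R = T ↑ F = T
(¬P ∨ R) ↑ (Q ↑ R) = F ↑ T = T
((¬P ∨ R) ↑ (Q ↑ R)) ↔ Q = T ↔ T = T
¬(((¬P ∨ R) ↑ (Q ↑ R)) ↔ Q) = ¬T = F
Thus Statement 1 is false.

Statement 2: In symbols: ((Q ↔ (¬R ↔ ¬P)) ↓ (P ∧ (Q ↔ P))) ↓ ¬R

¬R = ¬F = T
¬P = ¬T = F
¬R ↔ ¬P = T ↔ F = F
Q ↔ (¬R ↔ ¬P) = T ↔ F = F
Q ↔ P = T ↔ T = T
P ∧ (Q ↔ P) = T ∧ T = T
(Q ↔ (¬R ↔ ¬P)) ↓ (P ∧ (Q ↔ P)) = F ↓ T = F
¬R = ¬F = T
((Q ↔ (¬R ↔ ¬P)) ↓ (P ∧ (Q ↔ P))) ↓ ¬R = F ↓ T = F
Hence Statement 2 is false.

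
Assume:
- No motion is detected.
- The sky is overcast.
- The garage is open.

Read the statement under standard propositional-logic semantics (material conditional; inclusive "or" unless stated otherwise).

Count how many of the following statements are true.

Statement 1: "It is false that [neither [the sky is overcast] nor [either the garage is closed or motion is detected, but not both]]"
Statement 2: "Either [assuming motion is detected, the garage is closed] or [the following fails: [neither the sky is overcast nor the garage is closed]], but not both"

Let Q = "the sky is overcast" (T), R = "the garage is closed" (F), P = "motion is detected" (F).

Statement 1: In symbols: ~(Q nor (R xor P))

R xor P = F xor F = F
Q nor (R xor P) = T nor F = F
~(Q nor (R xor P)) = ~F = T
So Statement 1 is true.

Statement 2: This is (P -> R) xor ~(Q nor R).

P -> R = F -> F = T
Q nor R = T nor F = F
~(Q nor R) = ~F = T
(P -> R) xor ~(Q nor R) = T xor T = F
Thus Statement 2 is false.

True statements: 1 (Statement 1).

1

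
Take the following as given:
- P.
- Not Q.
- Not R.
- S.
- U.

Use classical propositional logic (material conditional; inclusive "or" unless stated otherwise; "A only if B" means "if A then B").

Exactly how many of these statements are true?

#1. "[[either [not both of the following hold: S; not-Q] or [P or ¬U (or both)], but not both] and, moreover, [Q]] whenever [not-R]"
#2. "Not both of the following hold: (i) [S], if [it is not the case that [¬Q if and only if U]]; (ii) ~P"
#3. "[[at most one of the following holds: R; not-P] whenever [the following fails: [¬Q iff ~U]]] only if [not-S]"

1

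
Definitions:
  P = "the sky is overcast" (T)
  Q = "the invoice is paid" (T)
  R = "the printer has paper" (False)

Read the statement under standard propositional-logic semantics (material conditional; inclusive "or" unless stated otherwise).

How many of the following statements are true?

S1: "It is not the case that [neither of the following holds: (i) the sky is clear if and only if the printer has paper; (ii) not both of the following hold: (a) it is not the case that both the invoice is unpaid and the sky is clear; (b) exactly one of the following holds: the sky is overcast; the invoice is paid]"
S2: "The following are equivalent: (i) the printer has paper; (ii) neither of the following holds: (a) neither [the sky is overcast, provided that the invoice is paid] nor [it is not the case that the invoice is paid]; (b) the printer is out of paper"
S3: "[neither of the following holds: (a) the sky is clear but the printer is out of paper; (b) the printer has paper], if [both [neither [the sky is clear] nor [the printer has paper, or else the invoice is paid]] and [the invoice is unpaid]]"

3

S1: In symbols: ¬((¬P ↔ R) ↓ ((¬Q ↑ ¬P) ↑ (P ⊕ Q)))

¬P = ¬T = F
¬P ↔ R = F ↔ F = T
¬Q = ¬T = F
¬P = ¬T = F
¬Q ↑ ¬P = F ↑ F = T
P ⊕ Q = T ⊕ T = F
(¬Q ↑ ¬P) ↑ (P ⊕ Q) = T ↑ F = T
(¬P ↔ R) ↓ ((¬Q ↑ ¬P) ↑ (P ⊕ Q)) = T ↓ T = F
¬((¬P ↔ R) ↓ ((¬Q ↑ ¬P) ↑ (P ⊕ Q))) = ¬F = T
Thus S1 is true.

S2: Parsed as R ↔ (((Q → P) ↓ ¬Q) ↓ ¬R)

Q → P = T → T = T
¬Q = ¬T = F
(Q → P) ↓ ¬Q = T ↓ F = F
¬R = ¬F = T
((Q → P) ↓ ¬Q) ↓ ¬R = F ↓ T = F
R ↔ (((Q → P) ↓ ¬Q) ↓ ¬R) = F ↔ F = T
Thus S2 is true.

S3: Parsed as ((¬P ↓ (R ∨ Q)) ∧ ¬Q) → ((¬P ∧ ¬R) ↓ R)

¬P = ¬T = F
R ∨ Q = F ∨ T = T
¬P ↓ (R ∨ Q) = F ↓ T = F
¬Q = ¬T = F
(¬P ↓ (R ∨ Q)) ∧ ¬Q = F ∧ F = F
¬P = ¬T = F
¬R = ¬F = T
¬P ∧ ¬R = F ∧ T = F
(¬P ∧ ¬R) ↓ R = F ↓ F = T
((¬P ↓ (R ∨ Q)) ∧ ¬Q) → ((¬P ∧ ¬R) ↓ R) = F → T = T
So S3 is true.

True statements: 3 (S1, S2, S3).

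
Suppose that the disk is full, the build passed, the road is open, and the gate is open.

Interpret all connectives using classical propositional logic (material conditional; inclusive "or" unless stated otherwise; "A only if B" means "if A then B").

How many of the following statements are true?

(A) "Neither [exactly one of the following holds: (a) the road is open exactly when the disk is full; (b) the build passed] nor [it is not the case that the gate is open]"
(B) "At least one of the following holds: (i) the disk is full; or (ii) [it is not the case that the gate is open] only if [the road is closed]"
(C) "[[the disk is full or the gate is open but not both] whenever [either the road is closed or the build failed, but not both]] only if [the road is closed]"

2

Let R = "the road is closed" (False), P = "the disk is full" (True), Q = "the build passed" (True), S = "the gate is open" (True).

(A): Formalization: ((not R iff P) xor Q) nor not S

not R = not False = True
not R iff P = True iff True = True
(not R iff P) xor Q = True xor True = False
not S = not True = False
((not R iff P) xor Q) nor not S = False nor False = True
So (A) is true.

(B): This is P or (not S -> R).

not S = not True = False
not S -> R = False -> False = True
P or (not S -> R) = True or True = True
So (B) is true.

(C): Parsed as ((R xor not Q) -> (P xor S)) -> R

not Q = not True = False
R xor not Q = False xor False = False
P xor S = True xor True = False
(R xor not Q) -> (P xor S) = False -> False = True
((R xor not Q) -> (P xor S)) -> R = True -> False = False
So (C) is false.

Count: 2.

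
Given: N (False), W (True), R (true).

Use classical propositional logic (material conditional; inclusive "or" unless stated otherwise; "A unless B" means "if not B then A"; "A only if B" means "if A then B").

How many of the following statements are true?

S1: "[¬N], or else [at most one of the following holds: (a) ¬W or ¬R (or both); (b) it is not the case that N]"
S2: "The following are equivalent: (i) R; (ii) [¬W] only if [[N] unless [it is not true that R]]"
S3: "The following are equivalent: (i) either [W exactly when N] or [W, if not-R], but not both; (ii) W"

S1: This is not N or ((not W or not R) nand not N).

not N = not False = True
not W = not True = False
not R = not True = False
not W or not R = False or False = False
not N = not False = True
(not W or not R) nand not N = False nand True = True
not N or ((not W or not R) nand not N) = True or True = True
Thus S1 is true.

S2: This is R iff (not W -> (N or not R)).

not W = not True = False
not R = not True = False
N or not R = False or False = False
not W -> (N or not R) = False -> False = True
R iff (not W -> (N or not R)) = True iff True = True
So S2 is true.

S3: Parsed as ((W iff N) xor (not R -> W)) iff W

W iff N = True iff False = False
not R = not True = False
not R -> W = False -> True = True
(W iff N) xor (not R -> W) = False xor True = True
((W iff N) xor (not R -> W)) iff W = True iff True = True
So S3 is true.

True statements: 3 (S1, S2, S3).

3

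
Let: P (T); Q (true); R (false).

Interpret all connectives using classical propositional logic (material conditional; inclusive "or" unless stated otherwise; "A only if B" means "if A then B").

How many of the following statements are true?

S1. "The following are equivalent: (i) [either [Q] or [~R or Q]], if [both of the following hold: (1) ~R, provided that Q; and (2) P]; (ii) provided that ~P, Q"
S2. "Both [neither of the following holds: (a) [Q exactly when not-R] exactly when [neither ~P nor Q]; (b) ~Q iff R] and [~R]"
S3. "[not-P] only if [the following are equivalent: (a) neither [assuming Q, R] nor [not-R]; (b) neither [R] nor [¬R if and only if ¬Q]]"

2

S1: In symbols: (((Q → ¬R) ∧ P) → (Q ∨ (¬R ∨ Q))) ↔ (¬P → Q)

¬R = ¬F = T
Q → ¬R = T → T = T
(Q → ¬R) ∧ P = T ∧ T = T
¬R = ¬F = T
¬R ∨ Q = T ∨ T = T
Q ∨ (¬R ∨ Q) = T ∨ T = T
((Q → ¬R) ∧ P) → (Q ∨ (¬R ∨ Q)) = T → T = T
¬P = ¬T = F
¬P → Q = F → T = T
(((Q → ¬R) ∧ P) → (Q ∨ (¬R ∨ Q))) ↔ (¬P → Q) = T ↔ T = T
Hence S1 is true.

S2: This is (((Q ↔ ¬R) ↔ (¬P ↓ Q)) ↓ (¬Q ↔ R)) ∧ ¬R.

¬R = ¬F = T
Q ↔ ¬R = T ↔ T = T
¬P = ¬T = F
¬P ↓ Q = F ↓ T = F
(Q ↔ ¬R) ↔ (¬P ↓ Q) = T ↔ F = F
¬Q = ¬T = F
¬Q ↔ R = F ↔ F = T
((Q ↔ ¬R) ↔ (¬P ↓ Q)) ↓ (¬Q ↔ R) = F ↓ T = F
¬R = ¬F = T
(((Q ↔ ¬R) ↔ (¬P ↓ Q)) ↓ (¬Q ↔ R)) ∧ ¬R = F ∧ T = F
Thus S2 is false.

S3: Parsed as ¬P → (((Q → R) ↓ ¬R) ↔ (R ↓ (¬R ↔ ¬Q)))

¬P = ¬T = F
Q → R = T → F = F
¬R = ¬F = T
(Q → R) ↓ ¬R = F ↓ T = F
¬R = ¬F = T
¬Q = ¬T = F
¬R ↔ ¬Q = T ↔ F = F
R ↓ (¬R ↔ ¬Q) = F ↓ F = T
((Q → R) ↓ ¬R) ↔ (R ↓ (¬R ↔ ¬Q)) = F ↔ T = F
¬P → (((Q → R) ↓ ¬R) ↔ (R ↓ (¬R ↔ ¬Q))) = F → F = T
Hence S3 is true.

True statements: 2 (S1, S3).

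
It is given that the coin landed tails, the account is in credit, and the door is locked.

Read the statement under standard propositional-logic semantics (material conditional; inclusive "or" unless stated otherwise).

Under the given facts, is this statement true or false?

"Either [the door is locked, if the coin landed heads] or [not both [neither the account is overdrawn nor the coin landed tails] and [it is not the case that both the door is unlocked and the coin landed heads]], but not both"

Let P = "the coin landed heads" (False), R = "the door is locked" (True), Q = "the account is overdrawn" (False).
Parsed as (P -> R) xor ((Q nor not P) nand (not R nand P))

P -> R = False -> True = True
not P = not False = True
Q nor not P = False nor True = False
not R = not True = False
not R nand P = False nand False = True
(Q nor not P) nand (not R nand P) = False nand True = True
(P -> R) xor ((Q nor not P) nand (not R nand P)) = True xor True = False

false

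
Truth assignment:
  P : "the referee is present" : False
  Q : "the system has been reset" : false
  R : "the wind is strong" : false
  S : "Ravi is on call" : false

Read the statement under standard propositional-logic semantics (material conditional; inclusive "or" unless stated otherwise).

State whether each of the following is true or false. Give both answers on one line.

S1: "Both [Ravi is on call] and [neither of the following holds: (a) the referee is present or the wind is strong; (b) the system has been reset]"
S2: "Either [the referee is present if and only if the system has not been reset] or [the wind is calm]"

S1: This is S ∧ ((P ∨ R) ↓ Q).

P ∨ R = F ∨ F = F
(P ∨ R) ↓ Q = F ↓ F = T
S ∧ ((P ∨ R) ↓ Q) = F ∧ T = F
Thus S1 is false.

S2: Formalization: (P ↔ ¬Q) ∨ ¬R

¬Q = ¬F = T
P ↔ ¬Q = F ↔ T = F
¬R = ¬F = T
(P ↔ ¬Q) ∨ ¬R = F ∨ T = T
Hence S2 is true.

S1 False, S2 True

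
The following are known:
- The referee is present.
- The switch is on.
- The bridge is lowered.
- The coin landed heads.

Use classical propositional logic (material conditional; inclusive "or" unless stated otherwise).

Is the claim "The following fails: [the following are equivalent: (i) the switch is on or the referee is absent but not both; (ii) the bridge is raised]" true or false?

Let K = "the switch is on" (T), S = "the referee is present" (T), U = "the bridge is raised" (F).
This is ¬((K ⊕ ¬S) ↔ U).

¬S = ¬T = F
K ⊕ ¬S = T ⊕ F = T
(K ⊕ ¬S) ↔ U = T ↔ F = F
¬((K ⊕ ¬S) ↔ U) = ¬F = T

true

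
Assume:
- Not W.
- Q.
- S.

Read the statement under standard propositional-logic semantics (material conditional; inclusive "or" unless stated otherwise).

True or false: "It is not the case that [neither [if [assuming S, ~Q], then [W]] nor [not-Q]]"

The statement is true.

In symbols: ¬(((S → ¬Q) → W) ↓ ¬Q)

¬Q = ¬T = F
S → ¬Q = T → F = F
(S → ¬Q) → W = F → F = T
¬Q = ¬T = F
((S → ¬Q) → W) ↓ ¬Q = T ↓ F = F
¬(((S → ¬Q) → W) ↓ ¬Q) = ¬F = T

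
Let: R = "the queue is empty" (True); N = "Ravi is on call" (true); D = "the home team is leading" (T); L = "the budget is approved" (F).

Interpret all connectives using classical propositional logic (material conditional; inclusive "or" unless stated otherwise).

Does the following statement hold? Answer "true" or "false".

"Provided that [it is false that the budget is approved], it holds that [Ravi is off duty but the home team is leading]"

The statement is false.

Values: L=F, N=T, D=T.
Formalization: ~L -> (~N & D)

~L = ~F = T
~N = ~T = F
~N & D = F & T = F
~L -> (~N & D) = T -> F = F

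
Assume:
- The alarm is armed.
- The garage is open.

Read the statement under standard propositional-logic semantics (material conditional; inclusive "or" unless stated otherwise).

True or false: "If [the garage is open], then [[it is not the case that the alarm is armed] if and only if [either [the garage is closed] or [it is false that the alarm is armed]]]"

Let W = "the garage is closed" (False), S = "the alarm is armed" (True).
Formalization: not W -> (not S iff (W or not S))

not W = not False = True
not S = not True = False
not S = not True = False
W or not S = False or False = False
not S iff (W or not S) = False iff False = True
not W -> (not S iff (W or not S)) = True -> True = True

The statement is true.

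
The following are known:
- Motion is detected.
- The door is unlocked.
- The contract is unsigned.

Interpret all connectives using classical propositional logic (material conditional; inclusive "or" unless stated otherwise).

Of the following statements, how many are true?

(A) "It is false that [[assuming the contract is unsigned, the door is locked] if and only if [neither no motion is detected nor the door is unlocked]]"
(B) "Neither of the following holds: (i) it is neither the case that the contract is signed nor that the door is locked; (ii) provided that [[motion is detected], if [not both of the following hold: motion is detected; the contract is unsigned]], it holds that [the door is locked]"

0

Let V = "the contract is signed" (False), S = "the door is locked" (False), D = "motion is detected" (True).

(A): Parsed as not ((not V -> S) iff (not D nor not S))

not V = not False = True
not V -> S = True -> False = False
not D = not True = False
not S = not False = True
not D nor not S = False nor True = False
(not V -> S) iff (not D nor not S) = False iff False = True
not ((not V -> S) iff (not D nor not S)) = not True = False
Thus (A) is false.

(B): This is (V nor S) nor (((D nand not V) -> D) -> S).

V nor S = False nor False = True
not V = not False = True
D nand not V = True nand True = False
(D nand not V) -> D = False -> True = True
((D nand not V) -> D) -> S = True -> False = False
(V nor S) nor (((D nand not V) -> D) -> S) = True nor False = False
So (B) is false.

True statements: 0 (none).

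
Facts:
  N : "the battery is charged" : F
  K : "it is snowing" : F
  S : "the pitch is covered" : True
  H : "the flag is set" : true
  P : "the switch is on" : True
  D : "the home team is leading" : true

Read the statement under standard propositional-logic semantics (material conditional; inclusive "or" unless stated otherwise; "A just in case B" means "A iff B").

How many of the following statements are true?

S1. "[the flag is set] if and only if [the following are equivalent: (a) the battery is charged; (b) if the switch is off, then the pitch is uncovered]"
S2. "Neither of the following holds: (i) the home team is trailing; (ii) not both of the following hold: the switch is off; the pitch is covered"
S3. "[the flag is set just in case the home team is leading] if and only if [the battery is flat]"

S1: Formalization: H <-> (N <-> (~P -> ~S))

~P = ~T = F
~S = ~T = F
~P -> ~S = F -> F = T
N <-> (~P -> ~S) = F <-> T = F
H <-> (N <-> (~P -> ~S)) = T <-> F = F
So S1 is false.

S2: In symbols: ~D nor (~P nand S)

~D = ~T = F
~P = ~T = F
~P nand S = F nand T = T
~D nor (~P nand S) = F nor T = F
Thus S2 is false.

S3: Parsed as (H <-> D) <-> ~N

H <-> D = T <-> T = T
~N = ~F = T
(H <-> D) <-> ~N = T <-> T = T
Hence S3 is true.

True statements: 1 (S3).

1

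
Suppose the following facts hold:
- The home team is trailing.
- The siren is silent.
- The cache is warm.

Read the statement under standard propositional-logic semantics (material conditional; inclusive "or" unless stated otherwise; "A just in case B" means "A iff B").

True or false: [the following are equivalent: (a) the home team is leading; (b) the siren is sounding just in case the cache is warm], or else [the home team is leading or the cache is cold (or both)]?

true

Let U = "the home team is leading" (F), Q = "the siren is sounding" (F), V = "the cache is warm" (T).
Parsed as (U <-> (Q <-> V)) | (U | ~V)

Q <-> V = F <-> T = F
U <-> (Q <-> V) = F <-> F = T
~V = ~T = F
U | ~V = F | F = F
(U <-> (Q <-> V)) | (U | ~V) = T | F = T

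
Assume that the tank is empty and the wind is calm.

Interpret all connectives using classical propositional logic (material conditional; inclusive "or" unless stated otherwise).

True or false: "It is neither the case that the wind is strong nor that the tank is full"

The statement is true.

Let Q = "the wind is strong" (False), P = "the tank is full" (False).
In symbols: Q nor P

Q nor P = False nor False = True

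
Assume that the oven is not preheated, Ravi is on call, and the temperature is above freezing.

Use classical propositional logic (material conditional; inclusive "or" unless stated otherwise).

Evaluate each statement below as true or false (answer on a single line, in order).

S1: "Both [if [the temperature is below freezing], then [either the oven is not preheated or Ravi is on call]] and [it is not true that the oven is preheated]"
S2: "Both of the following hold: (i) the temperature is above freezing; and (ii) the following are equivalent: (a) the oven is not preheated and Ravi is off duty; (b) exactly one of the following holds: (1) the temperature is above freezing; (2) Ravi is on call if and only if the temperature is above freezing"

S1 True; S2 True

Let H = "the temperature is below freezing" (F), Q = "the oven is preheated" (F), W = "Ravi is on call" (T).

S1: Parsed as (H → (¬Q ∨ W)) ∧ ¬Q

¬Q = ¬F = T
¬Q ∨ W = T ∨ T = T
H → (¬Q ∨ W) = F → T = T
¬Q = ¬F = T
(H → (¬Q ∨ W)) ∧ ¬Q = T ∧ T = T
So S1 is true.

S2: This is ¬H ∧ ((¬Q ∧ ¬W) ↔ (¬H ⊕ (W ↔ ¬H))).

¬H = ¬F = T
¬Q = ¬F = T
¬W = ¬T = F
¬Q ∧ ¬W = T ∧ F = F
¬H = ¬F = T
¬H = ¬F = T
W ↔ ¬H = T ↔ T = T
¬H ⊕ (W ↔ ¬H) = T ⊕ T = F
(¬Q ∧ ¬W) ↔ (¬H ⊕ (W ↔ ¬H)) = F ↔ F = T
¬H ∧ ((¬Q ∧ ¬W) ↔ (¬H ⊕ (W ↔ ¬H))) = T ∧ T = T
Hence S2 is true.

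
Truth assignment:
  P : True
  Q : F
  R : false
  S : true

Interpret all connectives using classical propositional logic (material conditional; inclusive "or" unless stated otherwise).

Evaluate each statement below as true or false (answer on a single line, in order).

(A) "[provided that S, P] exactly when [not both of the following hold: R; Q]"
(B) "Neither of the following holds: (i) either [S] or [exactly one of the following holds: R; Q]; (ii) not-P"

(A) True / (B) False

(A): Parsed as (S -> P) iff (R nand Q)

S -> P = True -> True = True
R nand Q = False nand False = True
(S -> P) iff (R nand Q) = True iff True = True
Thus (A) is true.

(B): Formalization: (S or (R xor Q)) nor not P

R xor Q = False xor False = False
S or (R xor Q) = True or False = True
not P = not True = False
(S or (R xor Q)) nor not P = True nor False = False
Hence (B) is false.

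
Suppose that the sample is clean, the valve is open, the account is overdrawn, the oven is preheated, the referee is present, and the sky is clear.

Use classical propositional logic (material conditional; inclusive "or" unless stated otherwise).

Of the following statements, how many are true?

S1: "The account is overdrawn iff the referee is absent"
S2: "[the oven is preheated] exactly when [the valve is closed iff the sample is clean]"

Let W = "the account is overdrawn" (T), K = "the referee is present" (T), Q = "the oven is preheated" (T), D = "the valve is open" (T), V = "the sample is contaminated" (F).

S1: Parsed as W <-> ~K

~K = ~T = F
W <-> ~K = T <-> F = F
Hence S1 is false.

S2: Formalization: Q <-> (~D <-> ~V)

~D = ~T = F
~V = ~F = T
~D <-> ~V = F <-> T = F
Q <-> (~D <-> ~V) = T <-> F = F
So S2 is false.

0 of the 2 statements are true (none).

0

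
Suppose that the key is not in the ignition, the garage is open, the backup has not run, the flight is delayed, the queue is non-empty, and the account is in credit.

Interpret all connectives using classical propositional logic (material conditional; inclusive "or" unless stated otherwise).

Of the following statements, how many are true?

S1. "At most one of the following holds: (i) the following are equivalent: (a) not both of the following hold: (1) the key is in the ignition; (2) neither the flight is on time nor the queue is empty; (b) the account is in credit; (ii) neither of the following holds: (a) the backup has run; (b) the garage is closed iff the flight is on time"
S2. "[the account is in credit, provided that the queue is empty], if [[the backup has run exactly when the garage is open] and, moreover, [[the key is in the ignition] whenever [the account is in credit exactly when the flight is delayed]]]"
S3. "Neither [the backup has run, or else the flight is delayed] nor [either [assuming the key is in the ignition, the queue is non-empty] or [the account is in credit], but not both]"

2

Let P = "the key is in the ignition" (False), S = "the flight is delayed" (True), U = "the queue is empty" (False), V = "the account is overdrawn" (False), R = "the backup has run" (False), Q = "the garage is closed" (False).

S1: In symbols: ((P nand (not S nor U)) iff not V) nand (R nor (Q iff not S))

not S = not True = False
not S nor U = False nor False = True
P nand (not S nor U) = False nand True = True
not V = not False = True
(P nand (not S nor U)) iff not V = True iff True = True
not S = not True = False
Q iff not S = False iff False = True
R nor (Q iff not S) = False nor True = False
((P nand (not S nor U)) iff not V) nand (R nor (Q iff not S)) = True nand False = True
Thus S1 is true.

S2: In symbols: ((R iff not Q) and ((not V iff S) -> P)) -> (U -> not V)

not Q = not False = True
R iff not Q = False iff True = False
not V = not False = True
not V iff S = True iff True = True
(not V iff S) -> P = True -> False = False
(R iff not Q) and ((not V iff S) -> P) = False and False = False
not V = not False = True
U -> not V = False -> True = True
((R iff not Q) and ((not V iff S) -> P)) -> (U -> not V) = False -> True = True
So S2 is true.

S3: In symbols: (R or S) nor ((P -> not U) xor not V)

R or S = False or True = True
not U = not False = True
P -> not U = False -> True = True
not V = not False = True
(P -> not U) xor not V = True xor True = False
(R or S) nor ((P -> not U) xor not V) = True nor False = False
So S3 is false.

Count: 2.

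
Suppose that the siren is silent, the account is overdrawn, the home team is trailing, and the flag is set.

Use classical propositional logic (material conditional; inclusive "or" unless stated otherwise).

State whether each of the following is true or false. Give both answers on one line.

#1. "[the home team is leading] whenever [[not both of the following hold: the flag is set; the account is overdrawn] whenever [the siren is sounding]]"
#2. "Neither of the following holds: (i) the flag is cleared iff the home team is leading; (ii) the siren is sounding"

#1 F; #2 F

Let V = "the siren is sounding" (F), R = "the flag is set" (T), G = "the account is overdrawn" (T), U = "the home team is leading" (F).

#1: Parsed as (V -> (R nand G)) -> U

R nand G = T nand T = F
V -> (R nand G) = F -> F = T
(V -> (R nand G)) -> U = T -> F = F
So #1 is false.

#2: This is (~R <-> U) nor V.

~R = ~T = F
~R <-> U = F <-> F = T
(~R <-> U) nor V = T nor F = F
Thus #2 is false.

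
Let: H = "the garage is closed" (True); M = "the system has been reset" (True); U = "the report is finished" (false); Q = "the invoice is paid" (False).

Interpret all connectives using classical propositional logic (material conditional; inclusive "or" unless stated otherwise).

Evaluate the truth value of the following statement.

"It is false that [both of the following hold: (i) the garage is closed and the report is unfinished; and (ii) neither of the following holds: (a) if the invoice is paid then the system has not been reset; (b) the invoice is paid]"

True.

Formalization: ¬((H ∧ ¬U) ∧ ((Q → ¬M) ↓ Q))

¬U = ¬F = T
H ∧ ¬U = T ∧ T = T
¬M = ¬T = F
Q → ¬M = F → F = T
(Q → ¬M) ↓ Q = T ↓ F = F
(H ∧ ¬U) ∧ ((Q → ¬M) ↓ Q) = T ∧ F = F
¬((H ∧ ¬U) ∧ ((Q → ¬M) ↓ Q)) = ¬F = T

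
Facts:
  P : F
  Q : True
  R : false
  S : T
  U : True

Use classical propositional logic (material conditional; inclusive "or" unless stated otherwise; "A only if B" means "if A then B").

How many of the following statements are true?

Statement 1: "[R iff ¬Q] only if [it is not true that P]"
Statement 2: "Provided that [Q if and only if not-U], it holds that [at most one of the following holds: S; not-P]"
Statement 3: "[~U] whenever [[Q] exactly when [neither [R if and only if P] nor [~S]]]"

3

Statement 1: This is (R ↔ ¬Q) → ¬P.

¬Q = ¬T = F
R ↔ ¬Q = F ↔ F = T
¬P = ¬F = T
(R ↔ ¬Q) → ¬P = T → T = T
So Statement 1 is true.

Statement 2: Parsed as (Q ↔ ¬U) → (S ↑ ¬P)

¬U = ¬T = F
Q ↔ ¬U = T ↔ F = F
¬P = ¬F = T
S ↑ ¬P = T ↑ T = F
(Q ↔ ¬U) → (S ↑ ¬P) = F → F = T
So Statement 2 is true.

Statement 3: In symbols: (Q ↔ ((R ↔ P) ↓ ¬S)) → ¬U

R ↔ P = F ↔ F = T
¬S = ¬T = F
(R ↔ P) ↓ ¬S = T ↓ F = F
Q ↔ ((R ↔ P) ↓ ¬S) = T ↔ F = F
¬U = ¬T = F
(Q ↔ ((R ↔ P) ↓ ¬S)) → ¬U = F → F = T
So Statement 3 is true.

Count: 3.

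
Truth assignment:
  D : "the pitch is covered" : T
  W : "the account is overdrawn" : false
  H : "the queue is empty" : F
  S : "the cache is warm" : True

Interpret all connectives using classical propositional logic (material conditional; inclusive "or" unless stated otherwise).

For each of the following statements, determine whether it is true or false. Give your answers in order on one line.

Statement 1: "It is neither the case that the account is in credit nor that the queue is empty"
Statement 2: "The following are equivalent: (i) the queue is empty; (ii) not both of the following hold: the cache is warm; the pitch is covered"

Statement 1 false / Statement 2 true

Statement 1: Parsed as ~W nor H

~W = ~F = T
~W nor H = T nor F = F
Hence Statement 1 is false.

Statement 2: This is H <-> (S nand D).

S nand D = T nand T = F
H <-> (S nand D) = F <-> F = T
So Statement 2 is true.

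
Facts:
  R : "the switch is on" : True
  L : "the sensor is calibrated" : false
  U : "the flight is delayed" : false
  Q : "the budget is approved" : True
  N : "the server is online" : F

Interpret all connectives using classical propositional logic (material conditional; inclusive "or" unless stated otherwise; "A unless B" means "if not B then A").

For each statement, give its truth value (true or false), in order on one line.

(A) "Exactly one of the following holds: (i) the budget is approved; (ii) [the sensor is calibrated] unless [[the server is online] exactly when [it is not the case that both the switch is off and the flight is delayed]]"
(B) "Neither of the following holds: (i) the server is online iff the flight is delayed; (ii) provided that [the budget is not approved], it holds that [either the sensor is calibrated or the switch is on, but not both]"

(A) True, (B) False

(A): Formalization: Q xor (L or (N iff (not R nand U)))

not R = not True = False
not R nand U = False nand False = True
N iff (not R nand U) = False iff True = False
L or (N iff (not R nand U)) = False or False = False
Q xor (L or (N iff (not R nand U))) = True xor False = True
So (A) is true.

(B): This is (N iff U) nor (not Q -> (L xor R)).

N iff U = False iff False = True
not Q = not True = False
L xor R = False xor True = True
not Q -> (L xor R) = False -> True = True
(N iff U) nor (not Q -> (L xor R)) = True nor True = False
Hence (B) is false.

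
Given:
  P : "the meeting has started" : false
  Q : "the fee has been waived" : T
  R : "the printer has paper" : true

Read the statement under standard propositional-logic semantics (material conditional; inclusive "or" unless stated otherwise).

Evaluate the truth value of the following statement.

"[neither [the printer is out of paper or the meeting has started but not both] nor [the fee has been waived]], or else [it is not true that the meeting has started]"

true

Values: R=T, P=F, Q=T.
This is ((¬R ⊕ P) ↓ Q) ∨ ¬P.

¬R = ¬T = F
¬R ⊕ P = F ⊕ F = F
(¬R ⊕ P) ↓ Q = F ↓ T = F
¬P = ¬F = T
((¬R ⊕ P) ↓ Q) ∨ ¬P = F ∨ T = T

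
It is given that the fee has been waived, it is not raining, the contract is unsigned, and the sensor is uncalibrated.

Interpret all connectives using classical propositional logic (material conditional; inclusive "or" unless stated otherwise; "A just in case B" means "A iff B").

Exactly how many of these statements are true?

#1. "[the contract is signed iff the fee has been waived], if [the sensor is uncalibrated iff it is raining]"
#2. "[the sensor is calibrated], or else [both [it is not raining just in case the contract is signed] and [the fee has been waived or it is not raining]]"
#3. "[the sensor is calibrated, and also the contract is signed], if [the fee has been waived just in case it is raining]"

Let S = "the sensor is calibrated" (F), Q = "it is raining" (F), R = "the contract is signed" (F), P = "the fee has been waived" (T).

#1: In symbols: (~S <-> Q) -> (R <-> P)

~S = ~F = T
~S <-> Q = T <-> F = F
R <-> P = F <-> T = F
(~S <-> Q) -> (R <-> P) = F -> F = T
So #1 is true.

#2: Formalization: S | ((~Q <-> R) & (P | ~Q))

~Q = ~F = T
~Q <-> R = T <-> F = F
~Q = ~F = T
P | ~Q = T | T = T
(~Q <-> R) & (P | ~Q) = F & T = F
S | ((~Q <-> R) & (P | ~Q)) = F | F = F
Hence #2 is false.

#3: In symbols: (P <-> Q) -> (S & R)

P <-> Q = T <-> F = F
S & R = F & F = F
(P <-> Q) -> (S & R) = F -> F = T
Hence #3 is true.

2 of the 3 statements are true (#1, #3).

2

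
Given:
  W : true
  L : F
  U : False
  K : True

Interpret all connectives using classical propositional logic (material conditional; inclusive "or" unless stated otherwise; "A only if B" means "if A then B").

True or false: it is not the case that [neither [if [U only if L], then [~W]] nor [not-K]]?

This is not (((U -> L) -> not W) nor not K).

U -> L = False -> False = True
not W = not True = False
(U -> L) -> not W = True -> False = False
not K = not True = False
((U -> L) -> not W) nor not K = False nor False = True
not (((U -> L) -> not W) nor not K) = not True = False

False.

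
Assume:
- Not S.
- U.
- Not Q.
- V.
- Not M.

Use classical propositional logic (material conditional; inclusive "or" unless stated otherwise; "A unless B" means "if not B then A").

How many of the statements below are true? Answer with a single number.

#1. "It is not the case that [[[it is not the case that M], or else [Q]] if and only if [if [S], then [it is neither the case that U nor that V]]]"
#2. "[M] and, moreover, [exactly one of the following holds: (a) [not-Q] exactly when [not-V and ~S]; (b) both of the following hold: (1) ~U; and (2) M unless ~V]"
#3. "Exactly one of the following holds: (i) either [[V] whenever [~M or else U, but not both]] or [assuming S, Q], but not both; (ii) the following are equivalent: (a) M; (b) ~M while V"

#1: In symbols: ~((~M | Q) <-> (S -> (U nor V)))

~M = ~F = T
~M | Q = T | F = T
U nor V = T nor T = F
S -> (U nor V) = F -> F = T
(~M | Q) <-> (S -> (U nor V)) = T <-> T = T
~((~M | Q) <-> (S -> (U nor V))) = ~T = F
Hence #1 is false.

#2: Parsed as M & ((~Q <-> (~V & ~S)) xor (~U & (M | ~V)))

~Q = ~F = T
~V = ~T = F
~S = ~F = T
~V & ~S = F & T = F
~Q <-> (~V & ~S) = T <-> F = F
~U = ~T = F
~V = ~T = F
M | ~V = F | F = F
~U & (M | ~V) = F & F = F
(~Q <-> (~V & ~S)) xor (~U & (M | ~V)) = F xor F = F
M & ((~Q <-> (~V & ~S)) xor (~U & (M | ~V))) = F & F = F
Thus #2 is false.

#3: In symbols: (((~M xor U) -> V) xor (S -> Q)) xor (M <-> (~M & V))

~M = ~F = T
~M xor U = T xor T = F
(~M xor U) -> V = F -> T = T
S -> Q = F -> F = T
((~M xor U) -> V) xor (S -> Q) = T xor T = F
~M = ~F = T
~M & V = T & T = T
M <-> (~M & V) = F <-> T = F
(((~M xor U) -> V) xor (S -> Q)) xor (M <-> (~M & V)) = F xor F = F
So #3 is false.

Count: 0.

0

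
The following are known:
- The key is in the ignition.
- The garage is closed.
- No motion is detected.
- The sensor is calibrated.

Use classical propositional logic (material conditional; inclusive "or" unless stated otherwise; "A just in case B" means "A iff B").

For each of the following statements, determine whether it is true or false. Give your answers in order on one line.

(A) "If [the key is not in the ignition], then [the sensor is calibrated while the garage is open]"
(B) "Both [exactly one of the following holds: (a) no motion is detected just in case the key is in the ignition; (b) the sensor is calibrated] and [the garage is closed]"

Let P = "the key is in the ignition" (T), S = "the sensor is calibrated" (T), Q = "the garage is closed" (T), R = "motion is detected" (F).

(A): In symbols: ~P -> (S & ~Q)

~P = ~T = F
~Q = ~T = F
S & ~Q = T & F = F
~P -> (S & ~Q) = F -> F = T
So (A) is true.

(B): In symbols: ((~R <-> P) xor S) & Q

~R = ~F = T
~R <-> P = T <-> T = T
(~R <-> P) xor S = T xor T = F
((~R <-> P) xor S) & Q = F & T = F
Hence (B) is false.

(A) true / (B) false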